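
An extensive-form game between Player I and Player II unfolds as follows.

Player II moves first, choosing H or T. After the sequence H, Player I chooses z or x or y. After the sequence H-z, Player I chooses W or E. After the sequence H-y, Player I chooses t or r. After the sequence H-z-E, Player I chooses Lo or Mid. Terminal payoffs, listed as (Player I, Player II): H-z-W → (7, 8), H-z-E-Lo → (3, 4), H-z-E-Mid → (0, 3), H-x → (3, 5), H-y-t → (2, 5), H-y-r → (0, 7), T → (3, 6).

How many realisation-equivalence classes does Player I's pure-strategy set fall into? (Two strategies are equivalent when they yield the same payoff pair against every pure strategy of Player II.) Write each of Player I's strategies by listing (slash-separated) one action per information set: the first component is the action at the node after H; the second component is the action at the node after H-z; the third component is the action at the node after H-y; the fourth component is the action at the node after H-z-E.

6

Player I has 24 pure strategies: z/W/t/Lo, z/W/t/Mid, z/W/r/Lo, z/W/r/Mid, z/E/t/Lo, z/E/t/Mid, z/E/r/Lo, z/E/r/Mid, x/W/t/Lo, x/W/t/Mid, x/W/r/Lo, x/W/r/Mid, x/E/t/Lo, x/E/t/Mid, x/E/r/Lo, x/E/r/Mid, y/W/t/Lo, y/W/t/Mid, y/W/r/Lo, y/W/r/Mid, y/E/t/Lo, y/E/t/Mid, y/E/r/Lo, y/E/r/Mid. Columns: H, T.
{z/W/t/Lo, z/W/t/Mid, z/W/r/Lo, z/W/r/Mid} → row (7,8) (3,6)
{z/E/t/Lo, z/E/r/Lo} → row (3,4) (3,6)
{z/E/t/Mid, z/E/r/Mid} → row (0,3) (3,6)
{x/W/t/Lo, x/W/t/Mid, x/W/r/Lo, x/W/r/Mid, x/E/t/Lo, x/E/t/Mid, x/E/r/Lo, x/E/r/Mid} → row (3,5) (3,6)
{y/W/t/Lo, y/W/t/Mid, y/E/t/Lo, y/E/t/Mid} → row (2,5) (3,6)
{y/W/r/Lo, y/W/r/Mid, y/E/r/Lo, y/E/r/Mid} → row (0,7) (3,6)
That's 6 distinct rows out of 24 strategies.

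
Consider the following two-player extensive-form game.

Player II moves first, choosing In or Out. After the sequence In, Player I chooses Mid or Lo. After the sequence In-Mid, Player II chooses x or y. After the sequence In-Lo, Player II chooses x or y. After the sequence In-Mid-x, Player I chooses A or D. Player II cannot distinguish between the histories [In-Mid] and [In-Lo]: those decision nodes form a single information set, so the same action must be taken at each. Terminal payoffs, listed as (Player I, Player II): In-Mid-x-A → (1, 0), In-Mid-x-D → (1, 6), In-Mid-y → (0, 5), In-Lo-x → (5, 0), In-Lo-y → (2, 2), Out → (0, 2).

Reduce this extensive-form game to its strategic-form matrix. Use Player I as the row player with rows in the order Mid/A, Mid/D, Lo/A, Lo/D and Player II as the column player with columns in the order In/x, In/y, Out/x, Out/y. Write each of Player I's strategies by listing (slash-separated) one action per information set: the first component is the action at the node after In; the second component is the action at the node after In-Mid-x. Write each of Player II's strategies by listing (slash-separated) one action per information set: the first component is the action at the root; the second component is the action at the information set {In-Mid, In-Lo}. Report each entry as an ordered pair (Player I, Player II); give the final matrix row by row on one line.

Row Mid/A: In/x→(1,0), In/y→(0,5), Out/x→(0,2), Out/y→(0,2)
Row Mid/D: In/x→(1,6), In/y→(0,5), Out/x→(0,2), Out/y→(0,2)
Row Lo/A: In/x→(5,0), In/y→(2,2), Out/x→(0,2), Out/y→(0,2)
Row Lo/D: In/x→(5,0), In/y→(2,2), Out/x→(0,2), Out/y→(0,2)

Mid/A: (1,0) (0,5) (0,2) (0,2) | Mid/D: (1,6) (0,5) (0,2) (0,2) | Lo/A: (5,0) (2,2) (0,2) (0,2) | Lo/D: (5,0) (2,2) (0,2) (0,2)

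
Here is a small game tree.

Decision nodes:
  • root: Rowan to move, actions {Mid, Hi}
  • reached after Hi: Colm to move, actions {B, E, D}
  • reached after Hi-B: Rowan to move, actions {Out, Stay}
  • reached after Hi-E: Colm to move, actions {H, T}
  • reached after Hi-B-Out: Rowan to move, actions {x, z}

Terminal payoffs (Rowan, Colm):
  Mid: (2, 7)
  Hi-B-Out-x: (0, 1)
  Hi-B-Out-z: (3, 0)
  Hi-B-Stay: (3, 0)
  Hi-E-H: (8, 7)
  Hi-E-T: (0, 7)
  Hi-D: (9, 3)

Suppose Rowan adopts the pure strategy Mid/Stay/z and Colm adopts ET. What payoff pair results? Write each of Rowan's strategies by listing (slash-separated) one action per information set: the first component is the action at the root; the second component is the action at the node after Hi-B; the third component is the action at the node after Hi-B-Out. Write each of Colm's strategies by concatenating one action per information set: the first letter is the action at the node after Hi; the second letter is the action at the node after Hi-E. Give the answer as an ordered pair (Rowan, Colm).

Trace the play path from the root:
  Rowan plays Mid
→ terminal payoff (2, 7).
(Rowan's choice at the node after Hi-B is never reached on this path, so it doesn't affect the outcome.)

(2, 7)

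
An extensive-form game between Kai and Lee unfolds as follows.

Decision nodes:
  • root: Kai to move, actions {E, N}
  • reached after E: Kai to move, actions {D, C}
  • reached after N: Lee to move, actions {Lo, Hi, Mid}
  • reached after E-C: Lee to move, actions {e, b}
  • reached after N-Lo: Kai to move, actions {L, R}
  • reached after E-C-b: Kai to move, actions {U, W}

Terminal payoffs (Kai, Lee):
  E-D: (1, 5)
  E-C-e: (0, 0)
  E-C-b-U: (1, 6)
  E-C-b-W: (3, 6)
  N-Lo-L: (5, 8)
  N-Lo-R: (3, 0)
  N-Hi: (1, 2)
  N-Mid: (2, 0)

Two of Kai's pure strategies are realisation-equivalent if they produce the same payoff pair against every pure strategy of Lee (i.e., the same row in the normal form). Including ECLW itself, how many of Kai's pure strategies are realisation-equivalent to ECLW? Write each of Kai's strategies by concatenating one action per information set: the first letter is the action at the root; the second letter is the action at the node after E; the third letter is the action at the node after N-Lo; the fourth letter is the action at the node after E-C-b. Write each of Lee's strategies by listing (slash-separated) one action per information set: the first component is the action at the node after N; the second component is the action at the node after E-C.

2

Row for ECLW (columns Lo/e, Lo/b, Hi/e, Hi/b, Mid/e, Mid/b): (0,0) (3,6) (0,0) (3,6) (0,0) (3,6).
Under ECLW, Kai's choice at the node after N-Lo can never be reached regardless of what Lee does, so varying those choices leaves every outcome unchanged.
Holding the reachable choices fixed and varying the unreachable one freely already gives 2 equivalent strategies.
No other strategy reproduces this row, so those 2 are the full class: ECLW, ECRW.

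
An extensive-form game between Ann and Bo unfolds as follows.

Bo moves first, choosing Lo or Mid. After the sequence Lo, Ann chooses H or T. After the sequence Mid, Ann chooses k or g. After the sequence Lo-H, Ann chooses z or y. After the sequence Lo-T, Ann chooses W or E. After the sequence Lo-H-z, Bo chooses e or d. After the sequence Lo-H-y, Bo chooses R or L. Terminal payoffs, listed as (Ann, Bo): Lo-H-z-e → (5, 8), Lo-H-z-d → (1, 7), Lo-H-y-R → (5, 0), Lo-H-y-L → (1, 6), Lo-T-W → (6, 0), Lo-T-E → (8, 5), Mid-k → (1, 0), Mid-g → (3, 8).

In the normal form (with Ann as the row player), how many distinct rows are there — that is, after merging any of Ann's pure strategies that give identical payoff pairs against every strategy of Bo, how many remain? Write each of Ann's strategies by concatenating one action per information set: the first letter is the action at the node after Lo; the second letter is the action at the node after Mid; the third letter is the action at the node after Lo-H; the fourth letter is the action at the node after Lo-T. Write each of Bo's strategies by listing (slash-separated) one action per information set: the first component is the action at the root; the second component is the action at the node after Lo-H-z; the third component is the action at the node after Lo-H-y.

8

Ann has 16 pure strategies: HkzW, HkzE, HkyW, HkyE, HgzW, HgzE, HgyW, HgyE, TkzW, TkzE, TkyW, TkyE, TgzW, TgzE, TgyW, TgyE. Columns: Lo/e/R, Lo/e/L, Lo/d/R, Lo/d/L, Mid/e/R, Mid/e/L, Mid/d/R, Mid/d/L.
{HkzW, HkzE} → row (5,8) (5,8) (1,7) (1,7) (1,0) (1,0) (1,0) (1,0)
{HkyW, HkyE} → row (5,0) (1,6) (5,0) (1,6) (1,0) (1,0) (1,0) (1,0)
{HgzW, HgzE} → row (5,8) (5,8) (1,7) (1,7) (3,8) (3,8) (3,8) (3,8)
{HgyW, HgyE} → row (5,0) (1,6) (5,0) (1,6) (3,8) (3,8) (3,8) (3,8)
{TkzW, TkyW} → row (6,0) (6,0) (6,0) (6,0) (1,0) (1,0) (1,0) (1,0)
{TkzE, TkyE} → row (8,5) (8,5) (8,5) (8,5) (1,0) (1,0) (1,0) (1,0)
{TgzW, TgyW} → row (6,0) (6,0) (6,0) (6,0) (3,8) (3,8) (3,8) (3,8)
{TgzE, TgyE} → row (8,5) (8,5) (8,5) (8,5) (3,8) (3,8) (3,8) (3,8)
That's 8 distinct rows out of 16 strategies.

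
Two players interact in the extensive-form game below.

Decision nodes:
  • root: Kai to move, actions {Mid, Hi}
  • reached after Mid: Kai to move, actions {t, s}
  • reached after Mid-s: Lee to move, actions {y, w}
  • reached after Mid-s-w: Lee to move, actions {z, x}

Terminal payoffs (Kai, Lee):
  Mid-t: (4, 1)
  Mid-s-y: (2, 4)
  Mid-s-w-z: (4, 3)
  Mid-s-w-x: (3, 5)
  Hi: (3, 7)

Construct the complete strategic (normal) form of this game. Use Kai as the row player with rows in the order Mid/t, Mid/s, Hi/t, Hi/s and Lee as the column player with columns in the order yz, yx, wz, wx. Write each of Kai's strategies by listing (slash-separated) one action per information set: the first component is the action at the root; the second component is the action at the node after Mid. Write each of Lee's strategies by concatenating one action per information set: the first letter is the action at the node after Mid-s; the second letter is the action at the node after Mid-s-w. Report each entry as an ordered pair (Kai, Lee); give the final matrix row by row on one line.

            yz       yx       wz       wx
Mid/t    (4,1)    (4,1)    (4,1)    (4,1)
Mid/s    (2,4)    (2,4)    (4,3)    (3,5)
 Hi/t    (3,7)    (3,7)    (3,7)    (3,7)
 Hi/s    (3,7)    (3,7)    (3,7)    (3,7)

Mid/t: (4,1) (4,1) (4,1) (4,1) | Mid/s: (2,4) (2,4) (4,3) (3,5) | Hi/t: (3,7) (3,7) (3,7) (3,7) | Hi/s: (3,7) (3,7) (3,7) (3,7)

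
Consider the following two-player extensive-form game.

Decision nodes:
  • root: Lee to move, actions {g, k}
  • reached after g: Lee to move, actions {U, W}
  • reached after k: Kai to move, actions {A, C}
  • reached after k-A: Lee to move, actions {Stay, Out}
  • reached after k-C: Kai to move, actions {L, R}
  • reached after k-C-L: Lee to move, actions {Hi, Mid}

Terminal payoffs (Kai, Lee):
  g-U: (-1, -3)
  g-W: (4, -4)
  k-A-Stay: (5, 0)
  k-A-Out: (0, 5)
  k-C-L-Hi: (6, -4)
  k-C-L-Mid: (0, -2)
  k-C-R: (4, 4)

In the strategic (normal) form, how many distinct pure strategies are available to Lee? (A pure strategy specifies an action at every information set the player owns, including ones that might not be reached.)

Lee owns the root with actions {g, k} — two choices.
Lee owns the node after g with actions {U, W} — two choices.
Lee owns the node after k-A with actions {Stay, Out} — two choices.
Lee owns the node after k-C-L with actions {Hi, Mid} — two choices.
A pure strategy fixes one action at each information set independently, so the count is the product 2 × 2 × 2 × 2 = 16.
(For reference, Kai has 4 pure strategies, giving a 16×4 normal-form matrix.)

16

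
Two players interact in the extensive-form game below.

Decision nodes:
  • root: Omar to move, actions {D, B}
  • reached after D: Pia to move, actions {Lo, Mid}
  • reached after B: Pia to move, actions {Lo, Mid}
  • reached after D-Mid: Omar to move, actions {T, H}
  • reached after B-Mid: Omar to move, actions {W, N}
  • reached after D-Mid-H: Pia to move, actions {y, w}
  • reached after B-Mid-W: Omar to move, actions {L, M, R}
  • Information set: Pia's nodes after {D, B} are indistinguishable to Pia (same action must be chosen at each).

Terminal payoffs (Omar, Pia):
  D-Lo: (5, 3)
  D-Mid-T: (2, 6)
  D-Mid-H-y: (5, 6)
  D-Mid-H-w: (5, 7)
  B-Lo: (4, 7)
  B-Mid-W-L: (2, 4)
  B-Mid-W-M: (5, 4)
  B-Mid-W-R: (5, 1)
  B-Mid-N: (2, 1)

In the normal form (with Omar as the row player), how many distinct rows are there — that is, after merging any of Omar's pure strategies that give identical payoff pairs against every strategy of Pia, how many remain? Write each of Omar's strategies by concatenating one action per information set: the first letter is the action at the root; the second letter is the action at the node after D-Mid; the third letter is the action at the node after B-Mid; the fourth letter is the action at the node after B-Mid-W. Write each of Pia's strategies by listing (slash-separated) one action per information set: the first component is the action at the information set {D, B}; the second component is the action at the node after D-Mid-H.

Omar has 24 pure strategies: DTWL, DTWM, DTWR, DTNL, DTNM, DTNR, DHWL, DHWM, DHWR, DHNL, DHNM, DHNR, BTWL, BTWM, BTWR, BTNL, BTNM, BTNR, BHWL, BHWM, BHWR, BHNL, BHNM, BHNR. Columns: Lo/y, Lo/w, Mid/y, Mid/w.
{DTWL, DTWM, DTWR, DTNL, DTNM, DTNR} → row (5,3) (5,3) (2,6) (2,6)
{DHWL, DHWM, DHWR, DHNL, DHNM, DHNR} → row (5,3) (5,3) (5,6) (5,7)
{BTWL, BHWL} → row (4,7) (4,7) (2,4) (2,4)
{BTWM, BHWM} → row (4,7) (4,7) (5,4) (5,4)
{BTWR, BHWR} → row (4,7) (4,7) (5,1) (5,1)
{BTNL, BTNM, BTNR, BHNL, BHNM, BHNR} → row (4,7) (4,7) (2,1) (2,1)
That's 6 distinct rows out of 24 strategies.

6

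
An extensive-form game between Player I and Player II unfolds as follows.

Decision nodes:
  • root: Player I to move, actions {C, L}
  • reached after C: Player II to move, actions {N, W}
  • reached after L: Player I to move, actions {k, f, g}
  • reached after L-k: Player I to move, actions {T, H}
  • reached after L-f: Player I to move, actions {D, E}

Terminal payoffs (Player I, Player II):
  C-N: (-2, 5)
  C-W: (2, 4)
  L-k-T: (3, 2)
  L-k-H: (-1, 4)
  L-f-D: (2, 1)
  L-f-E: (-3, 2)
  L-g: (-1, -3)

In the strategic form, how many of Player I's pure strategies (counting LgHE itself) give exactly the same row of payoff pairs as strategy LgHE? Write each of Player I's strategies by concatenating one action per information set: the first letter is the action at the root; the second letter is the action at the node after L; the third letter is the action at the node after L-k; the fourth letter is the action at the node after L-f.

4

Row for LgHE (columns N, W): (-1,-3) (-1,-3).
Under LgHE, Player I's choice at the node after L-k and at the node after L-f can never be reached regardless of what Player II does, so varying those choices leaves every outcome unchanged.
Holding the reachable choices fixed and varying the unreachable ones freely already gives 2 × 2 = 4 equivalent strategies.
No other strategy reproduces this row, so those 4 are the full class: LgTD, LgTE, LgHD, LgHE.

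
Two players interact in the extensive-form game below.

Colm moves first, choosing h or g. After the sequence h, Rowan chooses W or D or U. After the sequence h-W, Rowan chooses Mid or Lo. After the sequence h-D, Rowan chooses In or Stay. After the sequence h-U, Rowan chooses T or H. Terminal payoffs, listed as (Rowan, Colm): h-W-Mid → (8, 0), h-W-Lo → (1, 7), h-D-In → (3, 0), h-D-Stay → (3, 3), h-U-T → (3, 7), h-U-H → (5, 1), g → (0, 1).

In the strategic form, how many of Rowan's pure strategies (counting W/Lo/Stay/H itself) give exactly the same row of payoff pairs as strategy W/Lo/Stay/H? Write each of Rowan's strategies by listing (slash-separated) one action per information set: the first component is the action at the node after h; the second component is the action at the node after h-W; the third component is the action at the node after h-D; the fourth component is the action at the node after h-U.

4

Row for W/Lo/Stay/H (columns h, g): (1,7) (0,1).
Under W/Lo/Stay/H, Rowan's choice at the node after h-D and at the node after h-U can never be reached regardless of what Colm does, so varying those choices leaves every outcome unchanged.
Holding the reachable choices fixed and varying the unreachable ones freely already gives 2 × 2 = 4 equivalent strategies.
No other strategy reproduces this row, so those 4 are the full class: W/Lo/In/T, W/Lo/In/H, W/Lo/Stay/T, W/Lo/Stay/H.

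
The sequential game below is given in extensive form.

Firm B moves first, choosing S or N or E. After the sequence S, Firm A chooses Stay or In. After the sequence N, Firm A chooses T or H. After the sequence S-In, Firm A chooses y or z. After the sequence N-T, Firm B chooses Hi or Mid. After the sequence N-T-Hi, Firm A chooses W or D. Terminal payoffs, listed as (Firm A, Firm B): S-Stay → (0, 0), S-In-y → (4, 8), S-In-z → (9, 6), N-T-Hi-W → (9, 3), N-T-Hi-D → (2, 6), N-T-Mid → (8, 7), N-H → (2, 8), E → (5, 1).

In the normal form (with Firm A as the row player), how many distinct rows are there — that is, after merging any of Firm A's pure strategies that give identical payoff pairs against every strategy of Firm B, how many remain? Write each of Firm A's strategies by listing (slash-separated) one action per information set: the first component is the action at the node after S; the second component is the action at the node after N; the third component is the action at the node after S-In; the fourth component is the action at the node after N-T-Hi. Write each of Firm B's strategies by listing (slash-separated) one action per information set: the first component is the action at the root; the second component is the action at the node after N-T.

9

Firm A has 16 pure strategies: Stay/T/y/W, Stay/T/y/D, Stay/T/z/W, Stay/T/z/D, Stay/H/y/W, Stay/H/y/D, Stay/H/z/W, Stay/H/z/D, In/T/y/W, In/T/y/D, In/T/z/W, In/T/z/D, In/H/y/W, In/H/y/D, In/H/z/W, In/H/z/D. Columns: S/Hi, S/Mid, N/Hi, N/Mid, E/Hi, E/Mid.
{Stay/T/y/W, Stay/T/z/W} → row (0,0) (0,0) (9,3) (8,7) (5,1) (5,1)
{Stay/T/y/D, Stay/T/z/D} → row (0,0) (0,0) (2,6) (8,7) (5,1) (5,1)
{Stay/H/y/W, Stay/H/y/D, Stay/H/z/W, Stay/H/z/D} → row (0,0) (0,0) (2,8) (2,8) (5,1) (5,1)
{In/T/y/W} → row (4,8) (4,8) (9,3) (8,7) (5,1) (5,1)
{In/T/y/D} → row (4,8) (4,8) (2,6) (8,7) (5,1) (5,1)
{In/T/z/W} → row (9,6) (9,6) (9,3) (8,7) (5,1) (5,1)
{In/T/z/D} → row (9,6) (9,6) (2,6) (8,7) (5,1) (5,1)
{In/H/y/W, In/H/y/D} → row (4,8) (4,8) (2,8) (2,8) (5,1) (5,1)
{In/H/z/W, In/H/z/D} → row (9,6) (9,6) (2,8) (2,8) (5,1) (5,1)
That's 9 distinct rows out of 16 strategies.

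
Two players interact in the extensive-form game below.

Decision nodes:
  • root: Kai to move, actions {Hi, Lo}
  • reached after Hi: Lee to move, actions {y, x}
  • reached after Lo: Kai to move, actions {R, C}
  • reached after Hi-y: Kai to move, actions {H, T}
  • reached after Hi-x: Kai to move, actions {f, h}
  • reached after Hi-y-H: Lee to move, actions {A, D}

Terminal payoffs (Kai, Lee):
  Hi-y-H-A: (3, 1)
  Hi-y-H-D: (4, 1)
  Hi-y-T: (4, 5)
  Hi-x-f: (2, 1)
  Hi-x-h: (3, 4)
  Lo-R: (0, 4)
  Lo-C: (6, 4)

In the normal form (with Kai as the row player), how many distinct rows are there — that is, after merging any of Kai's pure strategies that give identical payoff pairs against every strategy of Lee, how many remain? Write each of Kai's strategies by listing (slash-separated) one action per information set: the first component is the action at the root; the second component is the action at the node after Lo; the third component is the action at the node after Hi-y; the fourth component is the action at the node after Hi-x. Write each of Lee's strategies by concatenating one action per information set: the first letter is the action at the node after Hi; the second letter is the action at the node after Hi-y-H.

Kai has 16 pure strategies: Hi/R/H/f, Hi/R/H/h, Hi/R/T/f, Hi/R/T/h, Hi/C/H/f, Hi/C/H/h, Hi/C/T/f, Hi/C/T/h, Lo/R/H/f, Lo/R/H/h, Lo/R/T/f, Lo/R/T/h, Lo/C/H/f, Lo/C/H/h, Lo/C/T/f, Lo/C/T/h. Columns: yA, yD, xA, xD.
{Hi/R/H/f, Hi/C/H/f} → row (3,1) (4,1) (2,1) (2,1)
{Hi/R/H/h, Hi/C/H/h} → row (3,1) (4,1) (3,4) (3,4)
{Hi/R/T/f, Hi/C/T/f} → row (4,5) (4,5) (2,1) (2,1)
{Hi/R/T/h, Hi/C/T/h} → row (4,5) (4,5) (3,4) (3,4)
{Lo/R/H/f, Lo/R/H/h, Lo/R/T/f, Lo/R/T/h} → row (0,4) (0,4) (0,4) (0,4)
{Lo/C/H/f, Lo/C/H/h, Lo/C/T/f, Lo/C/T/h} → row (6,4) (6,4) (6,4) (6,4)
That's 6 distinct rows out of 16 strategies.

6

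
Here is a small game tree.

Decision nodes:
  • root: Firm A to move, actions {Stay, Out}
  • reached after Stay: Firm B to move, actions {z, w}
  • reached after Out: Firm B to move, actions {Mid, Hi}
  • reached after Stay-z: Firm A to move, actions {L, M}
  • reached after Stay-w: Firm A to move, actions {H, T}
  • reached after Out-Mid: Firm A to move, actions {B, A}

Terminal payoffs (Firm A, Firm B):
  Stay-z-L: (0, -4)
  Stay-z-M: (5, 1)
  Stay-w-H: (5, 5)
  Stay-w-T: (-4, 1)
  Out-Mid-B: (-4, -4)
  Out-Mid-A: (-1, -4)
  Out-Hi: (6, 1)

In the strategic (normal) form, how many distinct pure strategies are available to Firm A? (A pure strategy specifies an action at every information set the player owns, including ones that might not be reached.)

16

Firm A owns the root with actions {Stay, Out} — two choices.
Firm A owns the node after Stay-z with actions {L, M} — two choices.
Firm A owns the node after Stay-w with actions {H, T} — two choices.
Firm A owns the node after Out-Mid with actions {B, A} — two choices.
A pure strategy fixes one action at each information set independently, so the count is the product 2 × 2 × 2 × 2 = 16.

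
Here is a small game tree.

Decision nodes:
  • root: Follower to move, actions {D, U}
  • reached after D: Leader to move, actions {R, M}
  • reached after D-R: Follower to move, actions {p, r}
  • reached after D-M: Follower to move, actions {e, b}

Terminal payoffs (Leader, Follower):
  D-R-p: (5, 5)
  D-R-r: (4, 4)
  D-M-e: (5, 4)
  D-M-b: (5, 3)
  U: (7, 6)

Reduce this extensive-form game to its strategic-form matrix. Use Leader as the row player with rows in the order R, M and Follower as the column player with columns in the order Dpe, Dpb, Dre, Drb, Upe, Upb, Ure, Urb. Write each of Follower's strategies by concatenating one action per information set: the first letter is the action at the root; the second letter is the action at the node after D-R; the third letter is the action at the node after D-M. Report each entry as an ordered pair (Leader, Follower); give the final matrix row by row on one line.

Row R: Dpe→(5,5), Dpb→(5,5), Dre→(4,4), Drb→(4,4), Upe→(7,6), Upb→(7,6), Ure→(7,6), Urb→(7,6)
Row M: Dpe→(5,4), Dpb→(5,3), Dre→(5,4), Drb→(5,3), Upe→(7,6), Upb→(7,6), Ure→(7,6), Urb→(7,6)

R: (5,5) (5,5) (4,4) (4,4) (7,6) (7,6) (7,6) (7,6) | M: (5,4) (5,3) (5,4) (5,3) (7,6) (7,6) (7,6) (7,6)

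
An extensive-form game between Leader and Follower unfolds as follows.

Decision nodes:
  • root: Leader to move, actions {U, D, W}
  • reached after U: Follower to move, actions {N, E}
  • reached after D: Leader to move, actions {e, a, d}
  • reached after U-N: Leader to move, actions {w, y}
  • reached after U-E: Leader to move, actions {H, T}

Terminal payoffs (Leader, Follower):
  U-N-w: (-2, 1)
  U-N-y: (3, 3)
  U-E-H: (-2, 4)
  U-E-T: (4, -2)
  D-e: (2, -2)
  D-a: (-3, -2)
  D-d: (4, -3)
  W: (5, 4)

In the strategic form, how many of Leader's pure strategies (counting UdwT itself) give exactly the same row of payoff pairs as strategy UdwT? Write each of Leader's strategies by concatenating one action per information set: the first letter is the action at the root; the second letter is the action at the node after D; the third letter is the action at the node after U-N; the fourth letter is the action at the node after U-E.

Row for UdwT (columns N, E): (-2,1) (4,-2).
Under UdwT, Leader's choice at the node after D can never be reached regardless of what Follower does, so varying those choices leaves every outcome unchanged.
Holding the reachable choices fixed and varying the unreachable one freely already gives 3 equivalent strategies.
No other strategy reproduces this row, so those 3 are the full class: UewT, UawT, UdwT.

3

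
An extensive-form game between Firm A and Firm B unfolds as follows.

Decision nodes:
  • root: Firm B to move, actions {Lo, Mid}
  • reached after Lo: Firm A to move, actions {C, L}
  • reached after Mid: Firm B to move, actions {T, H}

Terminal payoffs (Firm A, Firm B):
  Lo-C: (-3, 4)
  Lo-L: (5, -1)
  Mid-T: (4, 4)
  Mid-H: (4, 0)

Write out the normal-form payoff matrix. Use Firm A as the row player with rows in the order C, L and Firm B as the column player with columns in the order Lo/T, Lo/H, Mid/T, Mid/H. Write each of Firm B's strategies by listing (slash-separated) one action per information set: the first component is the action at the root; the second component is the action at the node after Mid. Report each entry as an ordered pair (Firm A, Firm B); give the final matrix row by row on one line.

C: (-3,4) (-3,4) (4,4) (4,0) | L: (5,-1) (5,-1) (4,4) (4,0)

Row C: Lo/T→(-3,4), Lo/H→(-3,4), Mid/T→(4,4), Mid/H→(4,0)
Row L: Lo/T→(5,-1), Lo/H→(5,-1), Mid/T→(4,4), Mid/H→(4,0)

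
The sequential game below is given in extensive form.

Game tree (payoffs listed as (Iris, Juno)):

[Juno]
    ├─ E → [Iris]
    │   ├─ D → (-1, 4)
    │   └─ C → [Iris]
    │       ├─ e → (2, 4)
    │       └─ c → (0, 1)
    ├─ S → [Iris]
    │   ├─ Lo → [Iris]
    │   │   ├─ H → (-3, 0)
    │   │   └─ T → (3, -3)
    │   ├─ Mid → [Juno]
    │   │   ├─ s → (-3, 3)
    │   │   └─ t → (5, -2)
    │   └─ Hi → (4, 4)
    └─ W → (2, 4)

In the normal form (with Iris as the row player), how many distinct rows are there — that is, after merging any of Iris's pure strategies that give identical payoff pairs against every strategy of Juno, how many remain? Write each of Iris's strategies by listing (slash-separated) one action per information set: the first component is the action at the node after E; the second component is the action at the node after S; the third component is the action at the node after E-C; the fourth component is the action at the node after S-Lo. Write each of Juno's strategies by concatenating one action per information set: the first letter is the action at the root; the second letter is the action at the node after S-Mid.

Iris has 24 pure strategies: D/Lo/e/H, D/Lo/e/T, D/Lo/c/H, D/Lo/c/T, D/Mid/e/H, D/Mid/e/T, D/Mid/c/H, D/Mid/c/T, D/Hi/e/H, D/Hi/e/T, D/Hi/c/H, D/Hi/c/T, C/Lo/e/H, C/Lo/e/T, C/Lo/c/H, C/Lo/c/T, C/Mid/e/H, C/Mid/e/T, C/Mid/c/H, C/Mid/c/T, C/Hi/e/H, C/Hi/e/T, C/Hi/c/H, C/Hi/c/T. Columns: Es, Et, Ss, St, Ws, Wt.
{D/Lo/e/H, D/Lo/c/H} → row (-1,4) (-1,4) (-3,0) (-3,0) (2,4) (2,4)
{D/Lo/e/T, D/Lo/c/T} → row (-1,4) (-1,4) (3,-3) (3,-3) (2,4) (2,4)
{D/Mid/e/H, D/Mid/e/T, D/Mid/c/H, D/Mid/c/T} → row (-1,4) (-1,4) (-3,3) (5,-2) (2,4) (2,4)
{D/Hi/e/H, D/Hi/e/T, D/Hi/c/H, D/Hi/c/T} → row (-1,4) (-1,4) (4,4) (4,4) (2,4) (2,4)
{C/Lo/e/H} → row (2,4) (2,4) (-3,0) (-3,0) (2,4) (2,4)
{C/Lo/e/T} → row (2,4) (2,4) (3,-3) (3,-3) (2,4) (2,4)
{C/Lo/c/H} → row (0,1) (0,1) (-3,0) (-3,0) (2,4) (2,4)
{C/Lo/c/T} → row (0,1) (0,1) (3,-3) (3,-3) (2,4) (2,4)
{C/Mid/e/H, C/Mid/e/T} → row (2,4) (2,4) (-3,3) (5,-2) (2,4) (2,4)
{C/Mid/c/H, C/Mid/c/T} → row (0,1) (0,1) (-3,3) (5,-2) (2,4) (2,4)
{C/Hi/e/H, C/Hi/e/T} → row (2,4) (2,4) (4,4) (4,4) (2,4) (2,4)
{C/Hi/c/H, C/Hi/c/T} → row (0,1) (0,1) (4,4) (4,4) (2,4) (2,4)
That's 12 distinct rows out of 24 strategies.

12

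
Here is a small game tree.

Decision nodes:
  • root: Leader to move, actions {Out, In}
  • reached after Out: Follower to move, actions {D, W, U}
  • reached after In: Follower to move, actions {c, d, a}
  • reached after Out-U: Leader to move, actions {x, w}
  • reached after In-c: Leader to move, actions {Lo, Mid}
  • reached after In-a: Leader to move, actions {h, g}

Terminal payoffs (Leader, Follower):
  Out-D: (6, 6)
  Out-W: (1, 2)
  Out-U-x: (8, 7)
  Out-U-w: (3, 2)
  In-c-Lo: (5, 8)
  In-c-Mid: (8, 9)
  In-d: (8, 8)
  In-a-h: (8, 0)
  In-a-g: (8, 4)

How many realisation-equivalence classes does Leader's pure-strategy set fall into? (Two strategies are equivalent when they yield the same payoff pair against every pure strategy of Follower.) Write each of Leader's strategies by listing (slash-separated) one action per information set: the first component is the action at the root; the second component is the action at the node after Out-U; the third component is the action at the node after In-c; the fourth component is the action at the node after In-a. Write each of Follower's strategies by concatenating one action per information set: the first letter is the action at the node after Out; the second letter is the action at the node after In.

Leader has 16 pure strategies: Out/x/Lo/h, Out/x/Lo/g, Out/x/Mid/h, Out/x/Mid/g, Out/w/Lo/h, Out/w/Lo/g, Out/w/Mid/h, Out/w/Mid/g, In/x/Lo/h, In/x/Lo/g, In/x/Mid/h, In/x/Mid/g, In/w/Lo/h, In/w/Lo/g, In/w/Mid/h, In/w/Mid/g. Columns: Dc, Dd, Da, Wc, Wd, Wa, Uc, Ud, Ua.
{Out/x/Lo/h, Out/x/Lo/g, Out/x/Mid/h, Out/x/Mid/g} → row (6,6) (6,6) (6,6) (1,2) (1,2) (1,2) (8,7) (8,7) (8,7)
{Out/w/Lo/h, Out/w/Lo/g, Out/w/Mid/h, Out/w/Mid/g} → row (6,6) (6,6) (6,6) (1,2) (1,2) (1,2) (3,2) (3,2) (3,2)
{In/x/Lo/h, In/w/Lo/h} → row (5,8) (8,8) (8,0) (5,8) (8,8) (8,0) (5,8) (8,8) (8,0)
{In/x/Lo/g, In/w/Lo/g} → row (5,8) (8,8) (8,4) (5,8) (8,8) (8,4) (5,8) (8,8) (8,4)
{In/x/Mid/h, In/w/Mid/h} → row (8,9) (8,8) (8,0) (8,9) (8,8) (8,0) (8,9) (8,8) (8,0)
{In/x/Mid/g, In/w/Mid/g} → row (8,9) (8,8) (8,4) (8,9) (8,8) (8,4) (8,9) (8,8) (8,4)
That's 6 distinct rows out of 16 strategies.

6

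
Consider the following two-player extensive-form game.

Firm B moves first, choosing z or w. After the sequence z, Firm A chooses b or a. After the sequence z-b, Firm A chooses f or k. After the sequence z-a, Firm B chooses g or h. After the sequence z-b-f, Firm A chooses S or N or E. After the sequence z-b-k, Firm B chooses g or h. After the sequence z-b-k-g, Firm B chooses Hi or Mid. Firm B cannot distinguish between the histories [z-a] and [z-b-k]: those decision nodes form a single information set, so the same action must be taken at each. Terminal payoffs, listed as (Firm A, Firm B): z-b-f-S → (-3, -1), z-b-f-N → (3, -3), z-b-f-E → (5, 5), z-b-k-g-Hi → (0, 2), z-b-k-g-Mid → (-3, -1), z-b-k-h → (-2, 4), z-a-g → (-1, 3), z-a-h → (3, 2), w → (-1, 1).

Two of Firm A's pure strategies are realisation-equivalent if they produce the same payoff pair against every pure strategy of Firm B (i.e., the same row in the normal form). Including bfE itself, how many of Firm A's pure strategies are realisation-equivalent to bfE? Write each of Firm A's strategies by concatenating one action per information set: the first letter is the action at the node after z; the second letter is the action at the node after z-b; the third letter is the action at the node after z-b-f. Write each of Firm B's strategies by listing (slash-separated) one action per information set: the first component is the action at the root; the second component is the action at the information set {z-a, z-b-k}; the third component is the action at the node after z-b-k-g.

Row for bfE (columns z/g/Hi, z/g/Mid, z/h/Hi, z/h/Mid, w/g/Hi, w/g/Mid, w/h/Hi, w/h/Mid): (5,5) (5,5) (5,5) (5,5) (-1,1) (-1,1) (-1,1) (-1,1).
Every one of Firm A's information sets is on the play path for some reply by Firm B when Firm A follows bfE.
Changing the action at any of them therefore changes at least one column, so only bfE itself gives this row.

1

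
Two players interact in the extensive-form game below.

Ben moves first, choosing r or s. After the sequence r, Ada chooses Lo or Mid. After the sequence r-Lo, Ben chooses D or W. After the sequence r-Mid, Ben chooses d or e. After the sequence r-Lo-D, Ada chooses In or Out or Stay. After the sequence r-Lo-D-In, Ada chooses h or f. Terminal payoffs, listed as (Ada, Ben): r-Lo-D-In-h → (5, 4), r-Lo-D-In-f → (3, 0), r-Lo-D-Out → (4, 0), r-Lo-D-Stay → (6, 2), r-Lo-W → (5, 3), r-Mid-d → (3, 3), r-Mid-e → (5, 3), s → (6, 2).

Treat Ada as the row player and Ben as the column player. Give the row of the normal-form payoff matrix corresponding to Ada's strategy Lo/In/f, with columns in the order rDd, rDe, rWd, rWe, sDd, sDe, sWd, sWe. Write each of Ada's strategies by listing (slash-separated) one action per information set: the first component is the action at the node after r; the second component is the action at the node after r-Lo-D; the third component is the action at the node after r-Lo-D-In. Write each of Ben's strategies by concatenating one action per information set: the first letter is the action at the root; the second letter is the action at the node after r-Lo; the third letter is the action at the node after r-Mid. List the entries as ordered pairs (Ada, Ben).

(3,0) (3,0) (5,3) (5,3) (6,2) (6,2) (6,2) (6,2)

vs rDd: Ben plays r → Ada plays Lo at [r] → Ben plays D at [r-Lo] → Ada plays In at [r-Lo-D] → Ada plays f at [r-Lo-D-In] → (3, 0)
vs rDe: Ben plays r → Ada plays Lo at [r] → Ben plays D at [r-Lo] → Ada plays In at [r-Lo-D] → Ada plays f at [r-Lo-D-In] → (3, 0)
vs rWd: Ben plays r → Ada plays Lo at [r] → Ben plays W at [r-Lo] → (5, 3)
vs rWe: Ben plays r → Ada plays Lo at [r] → Ben plays W at [r-Lo] → (5, 3)
vs sDd: Ben plays s → (6, 2)
vs sDe: Ben plays s → (6, 2)
vs sWd: Ben plays s → (6, 2)
vs sWe: Ben plays s → (6, 2)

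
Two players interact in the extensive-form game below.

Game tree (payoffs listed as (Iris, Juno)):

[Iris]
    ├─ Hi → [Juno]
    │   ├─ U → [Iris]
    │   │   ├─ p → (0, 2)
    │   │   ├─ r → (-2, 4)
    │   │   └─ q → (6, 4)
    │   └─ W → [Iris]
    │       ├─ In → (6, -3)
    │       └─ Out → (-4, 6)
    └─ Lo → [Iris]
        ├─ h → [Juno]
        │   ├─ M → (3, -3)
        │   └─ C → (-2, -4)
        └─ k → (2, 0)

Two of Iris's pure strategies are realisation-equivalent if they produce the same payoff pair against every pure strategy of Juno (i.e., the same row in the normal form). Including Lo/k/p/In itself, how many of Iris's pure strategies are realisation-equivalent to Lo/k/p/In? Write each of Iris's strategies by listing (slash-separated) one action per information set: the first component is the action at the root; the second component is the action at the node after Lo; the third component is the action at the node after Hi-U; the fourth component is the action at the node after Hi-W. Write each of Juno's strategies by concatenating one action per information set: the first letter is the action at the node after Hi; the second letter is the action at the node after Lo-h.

Row for Lo/k/p/In (columns UM, UC, WM, WC): (2,0) (2,0) (2,0) (2,0).
Under Lo/k/p/In, Iris's choice at the node after Hi-U and at the node after Hi-W can never be reached regardless of what Juno does, so varying those choices leaves every outcome unchanged.
Holding the reachable choices fixed and varying the unreachable ones freely already gives 3 × 2 = 6 equivalent strategies.
No other strategy reproduces this row, so those 6 are the full class: Lo/k/p/In, Lo/k/p/Out, Lo/k/r/In, Lo/k/r/Out, Lo/k/q/In, Lo/k/q/Out.

6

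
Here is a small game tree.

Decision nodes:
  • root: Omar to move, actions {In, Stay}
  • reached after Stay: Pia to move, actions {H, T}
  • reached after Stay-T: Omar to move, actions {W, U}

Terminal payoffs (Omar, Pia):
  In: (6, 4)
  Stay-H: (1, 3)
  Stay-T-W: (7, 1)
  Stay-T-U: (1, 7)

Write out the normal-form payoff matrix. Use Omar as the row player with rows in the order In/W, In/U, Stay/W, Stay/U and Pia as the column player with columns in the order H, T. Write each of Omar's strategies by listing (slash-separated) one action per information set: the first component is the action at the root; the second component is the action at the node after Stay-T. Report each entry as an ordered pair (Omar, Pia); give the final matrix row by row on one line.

In/W: (6,4) (6,4) | In/U: (6,4) (6,4) | Stay/W: (1,3) (7,1) | Stay/U: (1,3) (1,7)

              H        T
  In/W    (6,4)    (6,4)
  In/U    (6,4)    (6,4)
Stay/W    (1,3)    (7,1)
Stay/U    (1,3)    (1,7)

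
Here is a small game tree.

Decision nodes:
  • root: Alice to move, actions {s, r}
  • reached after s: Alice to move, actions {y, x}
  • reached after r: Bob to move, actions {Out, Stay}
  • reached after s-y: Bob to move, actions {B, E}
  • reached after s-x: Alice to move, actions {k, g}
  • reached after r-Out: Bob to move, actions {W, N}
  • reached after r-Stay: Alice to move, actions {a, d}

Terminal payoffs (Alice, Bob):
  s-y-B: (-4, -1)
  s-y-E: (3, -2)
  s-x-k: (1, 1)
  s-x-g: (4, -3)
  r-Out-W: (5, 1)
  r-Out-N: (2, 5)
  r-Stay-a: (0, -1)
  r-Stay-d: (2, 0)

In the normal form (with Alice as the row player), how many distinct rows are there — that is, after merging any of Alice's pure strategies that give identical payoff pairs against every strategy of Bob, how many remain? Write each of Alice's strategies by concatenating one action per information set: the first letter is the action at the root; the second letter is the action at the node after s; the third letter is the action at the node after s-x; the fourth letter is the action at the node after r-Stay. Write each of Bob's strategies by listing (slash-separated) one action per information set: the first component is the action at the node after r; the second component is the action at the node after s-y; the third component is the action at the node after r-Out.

Alice has 16 pure strategies: syka, sykd, syga, sygd, sxka, sxkd, sxga, sxgd, ryka, rykd, ryga, rygd, rxka, rxkd, rxga, rxgd. Columns: Out/B/W, Out/B/N, Out/E/W, Out/E/N, Stay/B/W, Stay/B/N, Stay/E/W, Stay/E/N.
{syka, sykd, syga, sygd} → row (-4,-1) (-4,-1) (3,-2) (3,-2) (-4,-1) (-4,-1) (3,-2) (3,-2)
{sxka, sxkd} → row (1,1) (1,1) (1,1) (1,1) (1,1) (1,1) (1,1) (1,1)
{sxga, sxgd} → row (4,-3) (4,-3) (4,-3) (4,-3) (4,-3) (4,-3) (4,-3) (4,-3)
{ryka, ryga, rxka, rxga} → row (5,1) (2,5) (5,1) (2,5) (0,-1) (0,-1) (0,-1) (0,-1)
{rykd, rygd, rxkd, rxgd} → row (5,1) (2,5) (5,1) (2,5) (2,0) (2,0) (2,0) (2,0)
That's 5 distinct rows out of 16 strategies.

5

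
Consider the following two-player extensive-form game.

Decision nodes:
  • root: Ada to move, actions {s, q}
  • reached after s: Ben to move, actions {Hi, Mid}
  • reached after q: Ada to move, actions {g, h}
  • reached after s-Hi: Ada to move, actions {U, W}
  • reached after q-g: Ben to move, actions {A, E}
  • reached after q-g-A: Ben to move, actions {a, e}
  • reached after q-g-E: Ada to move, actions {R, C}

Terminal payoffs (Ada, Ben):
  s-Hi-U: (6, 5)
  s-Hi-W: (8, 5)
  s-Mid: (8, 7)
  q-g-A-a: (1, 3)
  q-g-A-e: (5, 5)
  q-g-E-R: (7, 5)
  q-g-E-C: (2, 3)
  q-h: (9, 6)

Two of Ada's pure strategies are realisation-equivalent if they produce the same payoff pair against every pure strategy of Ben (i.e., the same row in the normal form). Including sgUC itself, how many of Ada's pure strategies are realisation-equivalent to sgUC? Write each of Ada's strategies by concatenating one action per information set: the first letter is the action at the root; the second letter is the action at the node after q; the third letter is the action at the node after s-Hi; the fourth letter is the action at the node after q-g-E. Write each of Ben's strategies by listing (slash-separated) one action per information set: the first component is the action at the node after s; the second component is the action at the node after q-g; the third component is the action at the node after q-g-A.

Row for sgUC (columns Hi/A/a, Hi/A/e, Hi/E/a, Hi/E/e, Mid/A/a, Mid/A/e, Mid/E/a, Mid/E/e): (6,5) (6,5) (6,5) (6,5) (8,7) (8,7) (8,7) (8,7).
Under sgUC, Ada's choice at the node after q and at the node after q-g-E can never be reached regardless of what Ben does, so varying those choices leaves every outcome unchanged.
Holding the reachable choices fixed and varying the unreachable ones freely already gives 2 × 2 = 4 equivalent strategies.
No other strategy reproduces this row, so those 4 are the full class: sgUR, sgUC, shUR, shUC.

4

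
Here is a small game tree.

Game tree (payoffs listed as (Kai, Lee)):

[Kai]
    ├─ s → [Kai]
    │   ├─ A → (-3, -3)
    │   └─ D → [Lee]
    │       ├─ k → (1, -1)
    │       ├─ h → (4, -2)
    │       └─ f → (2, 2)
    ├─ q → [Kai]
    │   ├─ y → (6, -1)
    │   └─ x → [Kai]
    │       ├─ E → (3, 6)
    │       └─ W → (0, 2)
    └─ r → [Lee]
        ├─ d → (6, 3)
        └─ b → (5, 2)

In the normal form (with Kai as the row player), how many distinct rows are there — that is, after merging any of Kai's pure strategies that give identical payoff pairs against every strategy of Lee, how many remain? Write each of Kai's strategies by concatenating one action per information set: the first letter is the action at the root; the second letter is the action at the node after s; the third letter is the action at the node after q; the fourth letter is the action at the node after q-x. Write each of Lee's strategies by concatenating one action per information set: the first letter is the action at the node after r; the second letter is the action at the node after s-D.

6

Kai has 24 pure strategies: sAyE, sAyW, sAxE, sAxW, sDyE, sDyW, sDxE, sDxW, qAyE, qAyW, qAxE, qAxW, qDyE, qDyW, qDxE, qDxW, rAyE, rAyW, rAxE, rAxW, rDyE, rDyW, rDxE, rDxW. Columns: dk, dh, df, bk, bh, bf.
{sAyE, sAyW, sAxE, sAxW} → row (-3,-3) (-3,-3) (-3,-3) (-3,-3) (-3,-3) (-3,-3)
{sDyE, sDyW, sDxE, sDxW} → row (1,-1) (4,-2) (2,2) (1,-1) (4,-2) (2,2)
{qAyE, qAyW, qDyE, qDyW} → row (6,-1) (6,-1) (6,-1) (6,-1) (6,-1) (6,-1)
{qAxE, qDxE} → row (3,6) (3,6) (3,6) (3,6) (3,6) (3,6)
{qAxW, qDxW} → row (0,2) (0,2) (0,2) (0,2) (0,2) (0,2)
{rAyE, rAyW, rAxE, rAxW, rDyE, rDyW, rDxE, rDxW} → row (6,3) (6,3) (6,3) (5,2) (5,2) (5,2)
That's 6 distinct rows out of 24 strategies.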